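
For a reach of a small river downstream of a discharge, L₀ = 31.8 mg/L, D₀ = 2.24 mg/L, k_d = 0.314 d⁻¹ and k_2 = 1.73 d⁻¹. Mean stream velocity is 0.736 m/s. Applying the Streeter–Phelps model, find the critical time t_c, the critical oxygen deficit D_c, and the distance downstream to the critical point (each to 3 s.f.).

With k_2/k_d = 5.510 and 1 − D₀(k_2−k_d)/(k_d L₀) = 0.6823,
t_c = ln(5.510 × 0.6823) / (1.73 − 0.314) = ln(3.759) / 1.416 = 1.324/1.416 = 0.9352 d.
L(t_c) = L₀ e^(−k_d t_c) = 31.8 × 0.7455 = 23.71 mg/L, and at the critical point k_2 D_c = k_d L, so D_c = (0.314/1.73) × 23.71 = 4.303 mg/L.
x_c = v t_c = 0.736 m/s × 0.9352 d × 86400 s/d = 59470 m ≈ 59.5 km.

t_c ≈ 0.935 d; D_c ≈ 4.30 mg/L; x_c ≈ 59.5 km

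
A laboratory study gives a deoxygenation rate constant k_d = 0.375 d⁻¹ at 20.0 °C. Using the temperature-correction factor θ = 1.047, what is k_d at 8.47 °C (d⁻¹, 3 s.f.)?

k_d ≈ 0.221 d⁻¹

k_d(T₂) = k_d(T₁) · θ^(T₂−T₁) = 0.375 × 1.047^(8.47−20.0)
= 0.375 × 1.047^-11.5 = 0.375 × 0.5889 = 0.2208 d⁻¹.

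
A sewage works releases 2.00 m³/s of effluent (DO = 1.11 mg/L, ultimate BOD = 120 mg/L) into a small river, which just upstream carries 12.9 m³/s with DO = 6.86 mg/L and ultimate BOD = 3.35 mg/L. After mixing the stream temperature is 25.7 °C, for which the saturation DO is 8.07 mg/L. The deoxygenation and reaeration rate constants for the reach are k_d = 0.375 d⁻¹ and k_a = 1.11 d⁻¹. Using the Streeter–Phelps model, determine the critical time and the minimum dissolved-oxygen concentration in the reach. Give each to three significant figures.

t_c ≈ 1.17 d; minimum DO ≈ 3.92 mg/L

Mixed DO = (12.9×6.86 + 2.00×1.11)/(12.9+2.00) = 90.71/14.90 = 6.088 mg/L.
Mixed L₀ = (12.9×3.35 + 2.00×120)/(14.90) = 283.2/14.90 = 19.01 mg/L.
Initial deficit D₀ = C_s − DO₀ = 8.07 − 6.088 = 1.982 mg/L.
t_c = (1/0.7350) ln[(1.11/0.375)(1 − 1.982×0.7350/(0.375×19.01))] = 1.361 × ln(2.355) = 1.165 d.
D_c = (0.375/1.11) × 19.01 × e^(−0.375×1.165) = 0.3378 × 19.01 × 0.6459 = 4.148 mg/L.
Minimum DO = 8.07 − 4.148 = 3.922 mg/L.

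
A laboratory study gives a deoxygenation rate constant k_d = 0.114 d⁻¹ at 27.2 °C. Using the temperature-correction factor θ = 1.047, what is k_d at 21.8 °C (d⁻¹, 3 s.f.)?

k_d(T₂) = k_d(T₁) · θ^(T₂−T₁) = 0.114 × 1.047^(21.8−27.2)
= 0.114 × 1.047^-5.40 = 0.114 × 0.7803 = 0.08896 d⁻¹.

k_d ≈ 0.0890 d⁻¹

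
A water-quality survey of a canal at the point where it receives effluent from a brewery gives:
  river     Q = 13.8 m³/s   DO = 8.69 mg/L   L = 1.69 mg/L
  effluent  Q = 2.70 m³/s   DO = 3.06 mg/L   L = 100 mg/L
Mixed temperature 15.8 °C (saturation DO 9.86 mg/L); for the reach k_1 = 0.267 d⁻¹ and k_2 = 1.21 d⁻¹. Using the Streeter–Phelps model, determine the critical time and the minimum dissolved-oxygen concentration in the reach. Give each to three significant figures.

t_c ≈ 1.03 d; minimum DO ≈ 6.88 mg/L

Mixed DO = (13.8×8.69 + 2.70×3.06)/(13.8+2.70) = 128.2/16.50 = 7.769 mg/L.
Mixed L₀ = (13.8×1.69 + 2.70×100)/(16.50) = 293.3/16.50 = 17.78 mg/L.
Initial deficit D₀ = C_s − DO₀ = 9.86 − 7.769 = 2.091 mg/L.
t_c = (1/0.9430) ln[(1.21/0.267)(1 − 2.091×0.9430/(0.267×17.78))] = 1.060 × ln(2.649) = 1.033 d.
D_c = (0.267/1.21) × 17.78 × e^(−0.267×1.033) = 0.2207 × 17.78 × 0.7589 = 2.977 mg/L.
Minimum DO = 9.86 − 2.977 = 6.883 mg/L.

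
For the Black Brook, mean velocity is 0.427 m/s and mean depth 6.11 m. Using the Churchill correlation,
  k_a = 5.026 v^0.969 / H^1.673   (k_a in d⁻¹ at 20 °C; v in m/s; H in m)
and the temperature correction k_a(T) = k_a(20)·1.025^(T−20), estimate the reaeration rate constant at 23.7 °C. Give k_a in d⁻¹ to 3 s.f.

k_a(20) = 5.026 × 0.427^0.969 / 6.11^1.673 = 5.026 × 0.4384 / 20.66 = 0.1067 d⁻¹.
k_a(23.7) = 0.1067 × 1.025^(23.7−20) = 0.1067 × 1.096 = 0.1169 d⁻¹.

k_a ≈ 0.117 d⁻¹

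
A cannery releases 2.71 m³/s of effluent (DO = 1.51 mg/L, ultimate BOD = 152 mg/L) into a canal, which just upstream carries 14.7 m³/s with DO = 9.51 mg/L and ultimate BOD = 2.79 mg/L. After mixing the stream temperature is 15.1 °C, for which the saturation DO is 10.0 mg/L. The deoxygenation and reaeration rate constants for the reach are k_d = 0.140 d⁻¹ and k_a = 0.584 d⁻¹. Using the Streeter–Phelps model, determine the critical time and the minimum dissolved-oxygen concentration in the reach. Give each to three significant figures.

Mixed DO = (14.7×9.51 + 2.71×1.51)/(14.7+2.71) = 143.9/17.41 = 8.265 mg/L.
Mixed L₀ = (14.7×2.79 + 2.71×152)/(17.41) = 452.9/17.41 = 26.02 mg/L.
Initial deficit D₀ = C_s − DO₀ = 10.0 − 8.265 = 1.735 mg/L.
t_c = (1/0.4440) ln[(0.584/0.140)(1 − 1.735×0.4440/(0.140×26.02))] = 2.252 × ln(3.289) = 2.682 d.
D_c = (0.140/0.584) × 26.02 × e^(−0.140×2.682) = 0.2397 × 26.02 × 0.6870 = 4.285 mg/L.
Minimum DO = 10.0 − 4.285 = 5.715 mg/L.

t_c ≈ 2.68 d; minimum DO ≈ 5.72 mg/L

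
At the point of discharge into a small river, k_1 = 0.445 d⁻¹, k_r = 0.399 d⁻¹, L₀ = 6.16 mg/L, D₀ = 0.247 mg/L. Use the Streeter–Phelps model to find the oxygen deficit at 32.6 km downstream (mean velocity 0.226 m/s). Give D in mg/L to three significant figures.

Travel time t = x/v = 32.6 km / (0.226 m/s) = 32600 m / 0.226 m/s = 144200 s = 1.670 d.
k_1 L₀/(k_r−k_1) = 0.445×6.16/(0.399−0.445) = 2.741/-0.04600 = -59.59 mg/L.
e^(−k_1 t) = e^(−0.445×1.670) = 0.4757; e^(−k_r t) = e^(−0.399×1.670) = 0.5137.
D = -59.59 × (0.4757 − 0.5137) + 0.247 × 0.5137 = 2.263 + 0.1269 = 2.390 mg/L.

D ≈ 2.39 mg/L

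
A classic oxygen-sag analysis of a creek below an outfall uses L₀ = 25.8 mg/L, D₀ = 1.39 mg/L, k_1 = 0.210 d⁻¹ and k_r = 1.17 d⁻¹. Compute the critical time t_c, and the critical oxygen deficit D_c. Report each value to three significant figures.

t_c = [1/(k_r−k_1)] ln[(k_r/k_1)(1 − D₀(k_r−k_1)/(k_1 L₀))]
= [1/(1.17−0.210)] ln[(1.17/0.210)(1 − 1.39×0.9600/(0.210×25.8))]
= (1/0.9600) ln[5.571 × 0.7537] = 1.042 × ln(4.199) = 1.042 × 1.435 = 1.495 d.
L(t_c) = L₀ e^(−k_1 t_c) = 25.8 × 0.7306 = 18.85 mg/L, and at the critical point k_r D_c = k_1 L, so D_c = (0.210/1.17) × 18.85 = 3.383 mg/L.

t_c ≈ 1.49 d; D_c ≈ 3.38 mg/L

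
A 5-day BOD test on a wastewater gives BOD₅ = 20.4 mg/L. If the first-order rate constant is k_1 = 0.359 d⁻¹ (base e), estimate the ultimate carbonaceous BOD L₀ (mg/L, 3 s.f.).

L₀ ≈ 24.5 mg/L

BOD₅ = L₀(1 − e^(−5k_1)) ⇒ L₀ = BOD₅ / (1 − e^(−5×0.359))
= 20.4 / (1 − 0.1661) = 20.4 / 0.8339 = 24.46 mg/L.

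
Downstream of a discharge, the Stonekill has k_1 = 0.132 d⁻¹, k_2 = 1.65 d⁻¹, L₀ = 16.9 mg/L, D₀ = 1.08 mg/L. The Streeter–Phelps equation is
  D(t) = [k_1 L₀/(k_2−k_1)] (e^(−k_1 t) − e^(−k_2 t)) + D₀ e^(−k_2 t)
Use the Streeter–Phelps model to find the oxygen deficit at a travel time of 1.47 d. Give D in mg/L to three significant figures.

D ≈ 1.18 mg/L

k_1 L₀/(k_2−k_1) = 0.132×16.9/(1.65−0.132) = 2.231/1.518 = 1.470 mg/L.
e^(−k_1 t) = e^(−0.132×1.470) = 0.8236; e^(−k_2 t) = e^(−1.65×1.470) = 0.08843.
D = 1.470 × (0.8236 − 0.08843) + 1.08 × 0.08843 = 1.080 + 0.09551 = 1.176 mg/L.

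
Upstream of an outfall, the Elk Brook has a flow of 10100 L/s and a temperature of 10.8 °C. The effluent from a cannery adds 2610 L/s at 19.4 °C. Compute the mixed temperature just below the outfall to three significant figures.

12.6 °C

Flow-weighted mixing: C = (Q_r C_r + Q_w C_w)/(Q_r + Q_w)
= (10100×10.8 + 2610×19.4)/(10100 + 2610) = 159700/12710 = 12.57 °C.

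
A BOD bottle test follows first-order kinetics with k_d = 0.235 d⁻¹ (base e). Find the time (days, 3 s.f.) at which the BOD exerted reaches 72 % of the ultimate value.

y/L₀ = 1 − e^(−k_d t) = 0.72 ⇒ e^(−k_d t) = 0.280
t = −ln(0.280) / 0.235 = 1.273 / 0.235 = 5.417 d.

t ≈ 5.42 d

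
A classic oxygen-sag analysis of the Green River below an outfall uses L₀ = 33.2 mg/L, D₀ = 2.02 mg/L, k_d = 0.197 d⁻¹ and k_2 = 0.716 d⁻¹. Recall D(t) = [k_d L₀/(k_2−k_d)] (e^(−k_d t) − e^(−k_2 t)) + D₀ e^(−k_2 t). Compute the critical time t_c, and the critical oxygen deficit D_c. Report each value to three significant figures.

t_c ≈ 2.15 d; D_c ≈ 5.98 mg/L

t_c = [1/(k_2−k_d)] ln[(k_2/k_d)(1 − D₀(k_2−k_d)/(k_d L₀))]
= [1/(0.716−0.197)] ln[(0.716/0.197)(1 − 2.02×0.5190/(0.197×33.2))]
= (1/0.5190) ln[3.635 × 0.8397] = 1.927 × ln(3.052) = 1.927 × 1.116 = 2.150 d.
D_c = (k_d/k_2) L₀ e^(−k_d t_c) = (0.197/0.716) × 33.2 × e^(−0.197×2.150) = 0.2751 × 33.2 × 0.6547 = 5.981 mg/L.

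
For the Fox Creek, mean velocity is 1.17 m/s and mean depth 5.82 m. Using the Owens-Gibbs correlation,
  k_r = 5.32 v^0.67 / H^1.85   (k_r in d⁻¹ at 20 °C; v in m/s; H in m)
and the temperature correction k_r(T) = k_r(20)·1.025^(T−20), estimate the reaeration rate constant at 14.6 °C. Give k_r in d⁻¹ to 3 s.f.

k_r ≈ 0.199 d⁻¹

k_r(20) = 5.32 × 1.17^0.67 / 5.82^1.85 = 5.32 × 1.111 / 26.01 = 0.2272 d⁻¹.
k_r(14.6) = 0.2272 × 1.025^(14.6−20) = 0.2272 × 0.8752 = 0.1989 d⁻¹.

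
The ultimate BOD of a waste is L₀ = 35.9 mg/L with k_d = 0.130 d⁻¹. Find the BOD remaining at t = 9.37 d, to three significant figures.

L ≈ 10.6 mg/L

L_t = L₀ e^(−k_d t) = 35.9 × e^(−0.130×9.37) = 35.9 × 0.2958 = 10.62 mg/L.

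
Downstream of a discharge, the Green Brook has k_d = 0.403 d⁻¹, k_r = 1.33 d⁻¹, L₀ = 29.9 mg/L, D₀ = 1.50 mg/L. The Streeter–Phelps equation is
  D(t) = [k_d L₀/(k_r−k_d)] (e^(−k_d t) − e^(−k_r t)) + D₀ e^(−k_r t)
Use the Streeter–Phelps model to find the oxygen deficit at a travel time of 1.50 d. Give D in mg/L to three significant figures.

D ≈ 5.54 mg/L

k_d L₀/(k_r−k_d) = 0.403×29.9/(1.33−0.403) = 12.05/0.9270 = 13.00 mg/L.
e^(−k_d t) = e^(−0.403×1.500) = 0.5463; e^(−k_r t) = e^(−1.33×1.500) = 0.1360.
D = 13.00 × (0.5463 − 0.1360) + 1.50 × 0.1360 = 5.334 + 0.2040 = 5.538 mg/L.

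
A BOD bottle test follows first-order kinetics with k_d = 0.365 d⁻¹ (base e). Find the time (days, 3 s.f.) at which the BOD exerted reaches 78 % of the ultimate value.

t ≈ 4.15 d

y/L₀ = 1 − e^(−k_d t) = 0.78 ⇒ e^(−k_d t) = 0.220
t = −ln(0.220) / 0.365 = 1.514 / 0.365 = 4.148 d.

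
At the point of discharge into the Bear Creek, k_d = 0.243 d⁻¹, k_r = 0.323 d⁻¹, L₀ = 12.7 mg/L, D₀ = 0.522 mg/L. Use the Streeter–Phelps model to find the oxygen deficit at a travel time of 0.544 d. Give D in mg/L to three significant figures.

D ≈ 1.88 mg/L

k_d L₀/(k_r−k_d) = 0.243×12.7/(0.323−0.243) = 3.086/0.08000 = 38.58 mg/L.
e^(−k_d t) = e^(−0.243×0.5440) = 0.8762; e^(−k_r t) = e^(−0.323×0.5440) = 0.8389.
D = 38.58 × (0.8762 − 0.8389) + 0.522 × 0.8389 = 1.439 + 0.4379 = 1.877 mg/L.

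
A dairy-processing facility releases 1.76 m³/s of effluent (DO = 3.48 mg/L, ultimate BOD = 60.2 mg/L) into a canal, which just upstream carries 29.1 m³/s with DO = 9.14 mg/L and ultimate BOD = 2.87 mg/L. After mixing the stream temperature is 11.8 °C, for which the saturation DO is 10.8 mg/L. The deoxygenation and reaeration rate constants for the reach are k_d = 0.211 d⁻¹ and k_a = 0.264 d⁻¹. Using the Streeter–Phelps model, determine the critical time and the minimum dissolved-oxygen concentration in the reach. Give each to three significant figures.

t_c ≈ 2.63 d; minimum DO ≈ 7.98 mg/L

Mixed DO = (29.1×9.14 + 1.76×3.48)/(29.1+1.76) = 272.1/30.86 = 8.817 mg/L.
Mixed L₀ = (29.1×2.87 + 1.76×60.2)/(30.86) = 189.5/30.86 = 6.140 mg/L.
Initial deficit D₀ = C_s − DO₀ = 10.8 − 8.817 = 1.983 mg/L.
t_c = (1/0.05300) ln[(0.264/0.211)(1 − 1.983×0.05300/(0.211×6.140))] = 18.87 × ln(1.150) = 2.632 d.
D_c = (0.211/0.264) × 6.140 × e^(−0.211×2.632) = 0.7992 × 6.140 × 0.5739 = 2.816 mg/L.
Minimum DO = 10.8 − 2.816 = 7.984 mg/L.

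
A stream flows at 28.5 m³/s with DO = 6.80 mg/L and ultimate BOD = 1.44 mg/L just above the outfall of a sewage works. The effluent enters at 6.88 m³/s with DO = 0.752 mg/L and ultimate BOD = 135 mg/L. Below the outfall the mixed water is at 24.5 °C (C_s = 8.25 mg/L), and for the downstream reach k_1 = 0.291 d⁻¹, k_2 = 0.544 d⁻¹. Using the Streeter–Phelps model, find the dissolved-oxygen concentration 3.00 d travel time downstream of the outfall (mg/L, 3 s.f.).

Mixed DO = (28.5×6.80 + 6.88×0.752)/(28.5+6.88) = 199.0/35.38 = 5.624 mg/L.
Mixed L₀ = (28.5×1.44 + 6.88×135)/(35.38) = 969.8/35.38 = 27.41 mg/L.
Initial deficit D₀ = C_s − DO₀ = 8.25 − 5.624 = 2.626 mg/L.
D(3.00) = [0.291×27.41/(0.544−0.291)](e^(−0.291×3.00) − e^(−0.544×3.00)) + 2.626 e^(−0.544×3.00)
= 31.53 × (0.4177 − 0.1955) + 2.626 × 0.1955 = 7.518 mg/L.
DO = 8.25 − 7.518 = 0.7320 mg/L.

DO ≈ 0.732 mg/L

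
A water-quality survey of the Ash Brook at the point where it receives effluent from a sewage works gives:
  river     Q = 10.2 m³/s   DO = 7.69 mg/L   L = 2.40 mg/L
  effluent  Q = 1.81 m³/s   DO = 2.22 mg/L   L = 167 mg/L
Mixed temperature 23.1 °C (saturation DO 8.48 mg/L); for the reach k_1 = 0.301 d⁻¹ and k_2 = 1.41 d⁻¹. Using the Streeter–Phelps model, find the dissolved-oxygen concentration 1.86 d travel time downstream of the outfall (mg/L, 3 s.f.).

Mixed DO = (10.2×7.69 + 1.81×2.22)/(10.2+1.81) = 82.46/12.01 = 6.866 mg/L.
Mixed L₀ = (10.2×2.40 + 1.81×167)/(12.01) = 326.8/12.01 = 27.21 mg/L.
Initial deficit D₀ = C_s − DO₀ = 8.48 − 6.866 = 1.614 mg/L.
D(1.86) = [0.301×27.21/(1.41−0.301)](e^(−0.301×1.86) − e^(−1.41×1.86)) + 1.614 e^(−1.41×1.86)
= 7.384 × (0.5713 − 0.07261) + 1.614 × 0.07261 = 3.800 mg/L.
DO = 8.48 − 3.800 = 4.680 mg/L.

DO ≈ 4.68 mg/L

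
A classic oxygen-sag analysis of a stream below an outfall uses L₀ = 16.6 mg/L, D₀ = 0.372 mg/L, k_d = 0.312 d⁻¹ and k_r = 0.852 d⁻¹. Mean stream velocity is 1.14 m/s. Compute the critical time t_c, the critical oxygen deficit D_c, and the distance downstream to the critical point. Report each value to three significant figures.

t_c ≈ 1.79 d; D_c ≈ 3.48 mg/L; x_c ≈ 176 km

At the critical point dD/dt = 0, so k_d L₀ e^(−k_d t) = k_r D. Substituting D(t) from the Streeter–Phelps equation and solving for t gives
t_c = ln[(k_r/k_d)(1 − D₀(k_r−k_d)/(k_d L₀))] / (k_r−k_d).
Here k_r−k_d = 0.5400 d⁻¹ and 1 − D₀(k_r−k_d)/(k_d L₀) = 1 − 0.372×0.5400/(0.312×16.6) = 0.9612, so
t_c = ln(2.731 × 0.9612) / 0.5400 = 0.9650 / 0.5400 = 1.787 d.
D_c = (k_d/k_r) L₀ e^(−k_d t_c) = (0.312/0.852) × 16.6 × e^(−0.312×1.787) = 0.3662 × 16.6 × 0.5726 = 3.481 mg/L.
x_c = v t_c = 1.14 m/s × 1.787 d × 86400 s/d = 176000 m ≈ 176 km.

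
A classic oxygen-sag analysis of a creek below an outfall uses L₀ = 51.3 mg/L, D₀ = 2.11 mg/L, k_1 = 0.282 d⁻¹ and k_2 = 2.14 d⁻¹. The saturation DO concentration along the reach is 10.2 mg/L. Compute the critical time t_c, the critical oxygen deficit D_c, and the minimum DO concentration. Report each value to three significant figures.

t_c ≈ 0.921 d; D_c ≈ 5.21 mg/L; min DO ≈ 4.99 mg/L

With k_2/k_1 = 7.589 and 1 − D₀(k_2−k_1)/(k_1 L₀) = 0.7290,
t_c = ln(7.589 × 0.7290) / (2.14 − 0.282) = ln(5.532) / 1.858 = 1.711/1.858 = 0.9207 d.
L(t_c) = L₀ e^(−k_1 t_c) = 51.3 × 0.7713 = 39.57 mg/L, and at the critical point k_2 D_c = k_1 L, so D_c = (0.282/2.14) × 39.57 = 5.214 mg/L.
Minimum DO = C_s − D_c = 10.2 − 5.214 = 4.986 mg/L.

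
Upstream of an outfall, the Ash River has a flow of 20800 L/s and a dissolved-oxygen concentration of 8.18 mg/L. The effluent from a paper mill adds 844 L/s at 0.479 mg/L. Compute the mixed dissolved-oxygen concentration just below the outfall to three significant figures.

Flow-weighted mixing: C = (Q_r C_r + Q_w C_w)/(Q_r + Q_w)
= (20800×8.18 + 844×0.479)/(20800 + 844) = 170500/21640 = 7.880 mg/L.

7.88 mg/L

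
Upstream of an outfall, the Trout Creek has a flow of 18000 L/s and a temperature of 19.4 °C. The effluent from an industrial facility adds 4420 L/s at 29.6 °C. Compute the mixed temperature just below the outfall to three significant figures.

Flow-weighted mixing: C = (Q_r C_r + Q_w C_w)/(Q_r + Q_w)
= (18000×19.4 + 4420×29.6)/(18000 + 4420) = 480000/22420 = 21.41 °C.

21.4 °C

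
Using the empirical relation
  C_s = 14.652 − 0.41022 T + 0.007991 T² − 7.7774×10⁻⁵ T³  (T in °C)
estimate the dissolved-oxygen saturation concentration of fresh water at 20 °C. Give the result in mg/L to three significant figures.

C_s = 14.652 − 0.41022×20 + 0.007991×20² − 7.7774×10⁻⁵×20³ = 9.022 mg/L.

C_s ≈ 9.02 mg/L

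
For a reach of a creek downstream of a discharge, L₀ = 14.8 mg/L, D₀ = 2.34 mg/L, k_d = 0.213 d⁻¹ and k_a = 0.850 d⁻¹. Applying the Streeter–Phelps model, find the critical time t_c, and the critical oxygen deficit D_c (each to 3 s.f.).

With k_a/k_d = 3.991 and 1 − D₀(k_a−k_d)/(k_d L₀) = 0.5272,
t_c = ln(3.991 × 0.5272) / (0.850 − 0.213) = ln(2.104) / 0.6370 = 0.7437/0.6370 = 1.167 d.
L(t_c) = L₀ e^(−k_d t_c) = 14.8 × 0.7798 = 11.54 mg/L, and at the critical point k_a D_c = k_d L, so D_c = (0.213/0.850) × 11.54 = 2.892 mg/L.

t_c ≈ 1.17 d; D_c ≈ 2.89 mg/L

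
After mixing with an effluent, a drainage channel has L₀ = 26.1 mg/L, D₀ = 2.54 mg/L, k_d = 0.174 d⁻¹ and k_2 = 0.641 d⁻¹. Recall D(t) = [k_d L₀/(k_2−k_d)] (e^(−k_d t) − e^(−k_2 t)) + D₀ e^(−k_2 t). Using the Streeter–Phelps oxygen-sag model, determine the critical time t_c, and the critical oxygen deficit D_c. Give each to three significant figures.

t_c = [1/(k_2−k_d)] ln[(k_2/k_d)(1 − D₀(k_2−k_d)/(k_d L₀))]
= [1/(0.641−0.174)] ln[(0.641/0.174)(1 − 2.54×0.4670/(0.174×26.1))]
= (1/0.4670) ln[3.684 × 0.7388] = 2.141 × ln(2.722) = 2.141 × 1.001 = 2.144 d.
D_c = (k_d/k_2) L₀ e^(−k_d t_c) = (0.174/0.641) × 26.1 × e^(−0.174×2.144) = 0.2715 × 26.1 × 0.6886 = 4.879 mg/L.

t_c ≈ 2.14 d; D_c ≈ 4.88 mg/L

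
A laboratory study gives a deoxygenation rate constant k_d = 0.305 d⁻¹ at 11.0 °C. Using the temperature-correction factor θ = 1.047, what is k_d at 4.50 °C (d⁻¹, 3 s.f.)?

k_d(T₂) = k_d(T₁) · θ^(T₂−T₁) = 0.305 × 1.047^(4.50−11.0)
= 0.305 × 1.047^-6.50 = 0.305 × 0.7419 = 0.2263 d⁻¹.

k_d ≈ 0.226 d⁻¹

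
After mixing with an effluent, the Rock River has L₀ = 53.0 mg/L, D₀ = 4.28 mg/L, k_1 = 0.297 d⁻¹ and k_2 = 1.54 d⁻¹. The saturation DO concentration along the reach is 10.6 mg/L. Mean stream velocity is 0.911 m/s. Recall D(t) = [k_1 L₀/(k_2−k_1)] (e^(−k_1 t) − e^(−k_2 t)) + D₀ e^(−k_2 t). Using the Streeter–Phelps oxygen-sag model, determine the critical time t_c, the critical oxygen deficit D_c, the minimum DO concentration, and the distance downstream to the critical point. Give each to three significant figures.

t_c ≈ 0.992 d; D_c ≈ 7.61 mg/L; min DO ≈ 2.99 mg/L; x_c ≈ 78.1 km

With k_2/k_1 = 5.185 and 1 − D₀(k_2−k_1)/(k_1 L₀) = 0.6620,
t_c = ln(5.185 × 0.6620) / (1.54 − 0.297) = ln(3.433) / 1.243 = 1.233/1.243 = 0.9922 d.
L(t_c) = L₀ e^(−k_1 t_c) = 53.0 × 0.7448 = 39.47 mg/L, and at the critical point k_2 D_c = k_1 L, so D_c = (0.297/1.54) × 39.47 = 7.612 mg/L.
Minimum DO = C_s − D_c = 10.6 − 7.612 = 2.988 mg/L.
x_c = v t_c = 0.911 m/s × 0.9922 d × 86400 s/d = 78100 m ≈ 78.1 km.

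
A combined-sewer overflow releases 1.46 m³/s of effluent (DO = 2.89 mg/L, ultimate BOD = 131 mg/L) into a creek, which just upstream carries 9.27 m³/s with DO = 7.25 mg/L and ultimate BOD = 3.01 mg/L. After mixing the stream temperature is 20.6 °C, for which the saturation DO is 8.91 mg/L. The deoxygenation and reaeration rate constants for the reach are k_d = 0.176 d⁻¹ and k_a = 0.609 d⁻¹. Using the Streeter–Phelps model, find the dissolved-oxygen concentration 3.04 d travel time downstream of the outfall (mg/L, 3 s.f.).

Mixed DO = (9.27×7.25 + 1.46×2.89)/(9.27+1.46) = 71.43/10.73 = 6.657 mg/L.
Mixed L₀ = (9.27×3.01 + 1.46×131)/(10.73) = 219.2/10.73 = 20.43 mg/L.
Initial deficit D₀ = C_s − DO₀ = 8.91 − 6.657 = 2.253 mg/L.
D(3.04) = [0.176×20.43/(0.609−0.176)](e^(−0.176×3.04) − e^(−0.609×3.04)) + 2.253 e^(−0.609×3.04)
= 8.302 × (0.5856 − 0.1570) + 2.253 × 0.1570 = 3.912 mg/L.
DO = 8.91 − 3.912 = 4.998 mg/L.

DO ≈ 5.00 mg/L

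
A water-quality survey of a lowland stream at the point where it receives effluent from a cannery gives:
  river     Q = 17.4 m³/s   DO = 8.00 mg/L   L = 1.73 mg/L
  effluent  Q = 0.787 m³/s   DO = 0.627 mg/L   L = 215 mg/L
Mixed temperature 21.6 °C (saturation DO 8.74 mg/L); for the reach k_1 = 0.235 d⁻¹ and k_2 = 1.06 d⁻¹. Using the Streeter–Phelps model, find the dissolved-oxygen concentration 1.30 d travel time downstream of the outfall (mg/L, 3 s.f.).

Mixed DO = (17.4×8.00 + 0.787×0.627)/(17.4+0.787) = 139.7/18.19 = 7.681 mg/L.
Mixed L₀ = (17.4×1.73 + 0.787×215)/(18.19) = 199.3/18.19 = 10.96 mg/L.
Initial deficit D₀ = C_s − DO₀ = 8.74 − 7.681 = 1.059 mg/L.
D(1.30) = [0.235×10.96/(1.06−0.235)](e^(−0.235×1.30) − e^(−1.06×1.30)) + 1.059 e^(−1.06×1.30)
= 3.122 × (0.7368 − 0.2521) + 1.059 × 0.2521 = 1.780 mg/L.
DO = 8.74 − 1.780 = 6.960 mg/L.

DO ≈ 6.96 mg/L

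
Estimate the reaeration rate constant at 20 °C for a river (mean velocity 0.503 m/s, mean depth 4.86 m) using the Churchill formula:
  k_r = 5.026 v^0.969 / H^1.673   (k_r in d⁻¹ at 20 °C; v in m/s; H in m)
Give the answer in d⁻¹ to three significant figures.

k_r ≈ 0.183 d⁻¹

k_r = 5.026 × 0.503^0.969 / 4.86^1.673 = 5.026 × 0.5138 / 14.08 = 0.1834 d⁻¹.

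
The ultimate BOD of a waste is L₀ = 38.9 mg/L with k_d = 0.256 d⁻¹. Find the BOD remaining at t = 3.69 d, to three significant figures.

L_t = L₀ e^(−k_d t) = 38.9 × e^(−0.256×3.69) = 38.9 × 0.3888 = 15.13 mg/L.

L ≈ 15.1 mg/L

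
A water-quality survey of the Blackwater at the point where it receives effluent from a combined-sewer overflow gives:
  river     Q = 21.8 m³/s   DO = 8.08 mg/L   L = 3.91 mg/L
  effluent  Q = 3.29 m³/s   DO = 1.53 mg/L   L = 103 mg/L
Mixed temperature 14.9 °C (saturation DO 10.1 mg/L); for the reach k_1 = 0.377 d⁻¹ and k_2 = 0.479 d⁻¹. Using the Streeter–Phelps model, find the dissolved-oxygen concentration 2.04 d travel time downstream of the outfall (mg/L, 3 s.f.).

Mixed DO = (21.8×8.08 + 3.29×1.53)/(21.8+3.29) = 181.2/25.09 = 7.221 mg/L.
Mixed L₀ = (21.8×3.91 + 3.29×103)/(25.09) = 424.1/25.09 = 16.90 mg/L.
Initial deficit D₀ = C_s − DO₀ = 10.1 − 7.221 = 2.879 mg/L.
D(2.04) = [0.377×16.90/(0.479−0.377)](e^(−0.377×2.04) − e^(−0.479×2.04)) + 2.879 e^(−0.479×2.04)
= 62.48 × (0.4634 − 0.3764) + 2.879 × 0.3764 = 6.523 mg/L.
DO = 10.1 − 6.523 = 3.577 mg/L.

DO ≈ 3.58 mg/L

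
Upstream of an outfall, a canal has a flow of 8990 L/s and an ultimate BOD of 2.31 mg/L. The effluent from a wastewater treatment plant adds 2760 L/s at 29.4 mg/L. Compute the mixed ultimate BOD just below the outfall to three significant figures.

Flow-weighted mixing: C = (Q_r C_r + Q_w C_w)/(Q_r + Q_w)
= (8990×2.31 + 2760×29.4)/(8990 + 2760) = 101900/11750 = 8.673 mg/L.

8.67 mg/L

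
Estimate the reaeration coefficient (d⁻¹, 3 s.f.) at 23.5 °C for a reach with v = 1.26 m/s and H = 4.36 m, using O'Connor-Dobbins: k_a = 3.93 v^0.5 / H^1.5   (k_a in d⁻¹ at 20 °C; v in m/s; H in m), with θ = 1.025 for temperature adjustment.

k_a ≈ 0.528 d⁻¹

k_a(20) = 3.93 × 1.26^0.5 / 4.36^1.5 = 3.93 × 1.122 / 9.104 = 0.4846 d⁻¹.
k_a(23.5) = 0.4846 × 1.025^(23.5−20) = 0.4846 × 1.090 = 0.5283 d⁻¹.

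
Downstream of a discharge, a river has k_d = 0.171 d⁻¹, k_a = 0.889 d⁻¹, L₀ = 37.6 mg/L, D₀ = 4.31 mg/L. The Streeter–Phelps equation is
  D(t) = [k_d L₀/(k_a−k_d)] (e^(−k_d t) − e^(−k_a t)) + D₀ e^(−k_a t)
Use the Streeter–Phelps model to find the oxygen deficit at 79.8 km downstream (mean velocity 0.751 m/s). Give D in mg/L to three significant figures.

Travel time t = x/v = 79.8 km / (0.751 m/s) = 79800 m / 0.751 m/s = 106300 s = 1.230 d.
k_d L₀/(k_a−k_d) = 0.171×37.6/(0.889−0.171) = 6.430/0.7180 = 8.955 mg/L.
e^(−k_d t) = e^(−0.171×1.230) = 0.8103; e^(−k_a t) = e^(−0.889×1.230) = 0.3351.
D = 8.955 × (0.8103 − 0.3351) + 4.31 × 0.3351 = 4.256 + 1.444 = 5.700 mg/L.

D ≈ 5.70 mg/L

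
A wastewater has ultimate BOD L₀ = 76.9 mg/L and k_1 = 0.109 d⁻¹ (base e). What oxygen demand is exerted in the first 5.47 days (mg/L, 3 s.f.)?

y_t = L₀(1 − e^(−k_1 t)) = 76.9 × (1 − e^(−0.109×5.47))
= 76.9 × (1 − 0.5509) = 76.9 × 0.4491 = 34.54 mg/L.

y ≈ 34.5 mg/L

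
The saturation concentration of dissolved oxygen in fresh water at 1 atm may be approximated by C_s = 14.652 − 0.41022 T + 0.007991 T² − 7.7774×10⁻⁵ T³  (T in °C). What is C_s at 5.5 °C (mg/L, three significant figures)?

C_s ≈ 12.6 mg/L

C_s = 14.652 − 0.41022×5.5 + 0.007991×5.5² − 7.7774×10⁻⁵×5.5³ = 12.62 mg/L.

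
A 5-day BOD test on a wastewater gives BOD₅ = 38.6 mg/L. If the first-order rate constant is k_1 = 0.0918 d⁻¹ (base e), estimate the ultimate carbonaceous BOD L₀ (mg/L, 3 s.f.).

L₀ ≈ 105 mg/L

BOD₅ = L₀(1 − e^(−5k_1)) ⇒ L₀ = BOD₅ / (1 − e^(−5×0.0918))
= 38.6 / (1 − 0.6319) = 38.6 / 0.3681 = 104.9 mg/L.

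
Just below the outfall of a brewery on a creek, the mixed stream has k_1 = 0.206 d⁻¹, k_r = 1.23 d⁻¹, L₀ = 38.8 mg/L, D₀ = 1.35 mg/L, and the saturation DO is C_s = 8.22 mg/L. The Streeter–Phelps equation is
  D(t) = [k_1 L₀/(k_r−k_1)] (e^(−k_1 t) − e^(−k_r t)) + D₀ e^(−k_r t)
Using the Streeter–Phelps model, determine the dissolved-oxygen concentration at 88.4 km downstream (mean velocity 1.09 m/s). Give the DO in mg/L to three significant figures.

DO ≈ 3.82 mg/L

Travel time t = x/v = 88.4 km / (1.09 m/s) = 88400 m / 1.09 m/s = 81100 s = 0.9387 d.
k_1 L₀/(k_r−k_1) = 0.206×38.8/(1.23−0.206) = 7.993/1.024 = 7.805 mg/L.
e^(−k_1 t) = e^(−0.206×0.9387) = 0.8242; e^(−k_r t) = e^(−1.23×0.9387) = 0.3152.
D = 7.805 × (0.8242 − 0.3152) + 1.35 × 0.3152 = 3.973 + 0.4255 = 4.398 mg/L.
DO = C_s − D = 8.22 − 4.398 = 3.822 mg/L.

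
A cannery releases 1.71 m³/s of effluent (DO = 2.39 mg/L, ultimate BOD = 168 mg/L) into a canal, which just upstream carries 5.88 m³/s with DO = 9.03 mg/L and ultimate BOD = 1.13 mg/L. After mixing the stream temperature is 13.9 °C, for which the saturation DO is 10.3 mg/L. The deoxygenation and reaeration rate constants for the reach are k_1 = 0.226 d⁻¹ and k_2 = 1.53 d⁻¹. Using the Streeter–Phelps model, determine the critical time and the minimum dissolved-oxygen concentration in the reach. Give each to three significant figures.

t_c ≈ 1.06 d; minimum DO ≈ 5.80 mg/L

Mixed DO = (5.88×9.03 + 1.71×2.39)/(5.88+1.71) = 57.18/7.590 = 7.534 mg/L.
Mixed L₀ = (5.88×1.13 + 1.71×168)/(7.590) = 293.9/7.590 = 38.73 mg/L.
Initial deficit D₀ = C_s − DO₀ = 10.3 − 7.534 = 2.766 mg/L.
t_c = (1/1.304) ln[(1.53/0.226)(1 − 2.766×1.304/(0.226×38.73))] = 0.7669 × ln(3.980) = 1.059 d.
D_c = (0.226/1.53) × 38.73 × e^(−0.226×1.059) = 0.1477 × 38.73 × 0.7871 = 4.502 mg/L.
Minimum DO = 10.3 − 4.502 = 5.798 mg/L.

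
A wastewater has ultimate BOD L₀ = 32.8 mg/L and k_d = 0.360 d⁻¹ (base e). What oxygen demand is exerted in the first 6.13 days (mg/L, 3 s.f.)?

y_t = L₀(1 − e^(−k_d t)) = 32.8 × (1 − e^(−0.360×6.13))
= 32.8 × (1 − 0.1101) = 32.8 × 0.8899 = 29.19 mg/L.

y ≈ 29.2 mg/L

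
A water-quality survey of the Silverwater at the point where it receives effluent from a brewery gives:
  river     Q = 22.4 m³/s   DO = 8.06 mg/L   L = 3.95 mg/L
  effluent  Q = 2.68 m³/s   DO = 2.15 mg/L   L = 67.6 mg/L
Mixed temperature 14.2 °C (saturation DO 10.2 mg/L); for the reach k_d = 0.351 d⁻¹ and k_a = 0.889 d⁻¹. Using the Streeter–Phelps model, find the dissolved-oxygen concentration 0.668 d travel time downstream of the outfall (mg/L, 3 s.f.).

DO ≈ 6.99 mg/L

Mixed DO = (22.4×8.06 + 2.68×2.15)/(22.4+2.68) = 186.3/25.08 = 7.428 mg/L.
Mixed L₀ = (22.4×3.95 + 2.68×67.6)/(25.08) = 269.6/25.08 = 10.75 mg/L.
Initial deficit D₀ = C_s − DO₀ = 10.2 − 7.428 = 2.772 mg/L.
D(0.668) = [0.351×10.75/(0.889−0.351)](e^(−0.351×0.668) − e^(−0.889×0.668)) + 2.772 e^(−0.889×0.668)
= 7.014 × (0.7910 − 0.5522) + 2.772 × 0.5522 = 3.205 mg/L.
DO = 10.2 − 3.205 = 6.995 mg/L.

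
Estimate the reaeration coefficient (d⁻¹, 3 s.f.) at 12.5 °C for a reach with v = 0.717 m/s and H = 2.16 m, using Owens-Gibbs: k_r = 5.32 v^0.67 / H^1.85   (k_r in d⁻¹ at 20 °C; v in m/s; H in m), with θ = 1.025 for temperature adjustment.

k_r ≈ 0.851 d⁻¹

k_r(20) = 5.32 × 0.717^0.67 / 2.16^1.85 = 5.32 × 0.8002 / 4.157 = 1.024 d⁻¹.
k_r(12.5) = 1.024 × 1.025^(12.5−20) = 1.024 × 0.8309 = 0.8510 d⁻¹.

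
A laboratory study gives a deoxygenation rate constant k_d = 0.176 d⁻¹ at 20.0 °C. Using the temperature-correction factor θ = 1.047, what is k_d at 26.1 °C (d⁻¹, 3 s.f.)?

k_d ≈ 0.233 d⁻¹

k_d(T₂) = k_d(T₁) · θ^(T₂−T₁) = 0.176 × 1.047^(26.1−20.0)
= 0.176 × 1.047^6.10 = 0.176 × 1.323 = 0.2329 d⁻¹.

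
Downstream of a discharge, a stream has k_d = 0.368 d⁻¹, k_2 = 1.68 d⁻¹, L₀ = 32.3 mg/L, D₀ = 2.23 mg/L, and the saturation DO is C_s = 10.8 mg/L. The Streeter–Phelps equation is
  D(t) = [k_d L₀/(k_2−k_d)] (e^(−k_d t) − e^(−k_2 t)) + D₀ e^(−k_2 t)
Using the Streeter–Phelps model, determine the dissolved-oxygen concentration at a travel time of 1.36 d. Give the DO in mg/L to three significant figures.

DO ≈ 6.00 mg/L

k_d L₀/(k_2−k_d) = 0.368×32.3/(1.68−0.368) = 11.89/1.312 = 9.060 mg/L.
e^(−k_d t) = e^(−0.368×1.360) = 0.6062; e^(−k_2 t) = e^(−1.68×1.360) = 0.1018.
D = 9.060 × (0.6062 − 0.1018) + 2.23 × 0.1018 = 4.570 + 0.2270 = 4.797 mg/L.
DO = C_s − D = 10.8 − 4.797 = 6.003 mg/L.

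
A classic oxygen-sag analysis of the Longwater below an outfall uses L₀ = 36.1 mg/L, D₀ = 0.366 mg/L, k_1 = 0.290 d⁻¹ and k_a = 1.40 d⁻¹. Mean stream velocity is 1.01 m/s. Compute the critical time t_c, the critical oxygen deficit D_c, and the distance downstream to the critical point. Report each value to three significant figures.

t_c ≈ 1.38 d; D_c ≈ 5.01 mg/L; x_c ≈ 121 km

With k_a/k_1 = 4.828 and 1 − D₀(k_a−k_1)/(k_1 L₀) = 0.9612,
t_c = ln(4.828 × 0.9612) / (1.40 − 0.290) = ln(4.640) / 1.110 = 1.535/1.110 = 1.383 d.
D_c = (k_1/k_a) L₀ e^(−k_1 t_c) = (0.290/1.40) × 36.1 × e^(−0.290×1.383) = 0.2071 × 36.1 × 0.6697 = 5.008 mg/L.
x_c = v t_c = 1.01 m/s × 1.383 d × 86400 s/d = 120700 m ≈ 121 km.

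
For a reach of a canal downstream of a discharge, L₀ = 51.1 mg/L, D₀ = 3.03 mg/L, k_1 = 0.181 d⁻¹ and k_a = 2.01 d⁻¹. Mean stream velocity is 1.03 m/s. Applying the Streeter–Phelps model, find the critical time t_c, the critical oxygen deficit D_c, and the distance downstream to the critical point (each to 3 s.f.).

t_c = [1/(k_a−k_1)] ln[(k_a/k_1)(1 − D₀(k_a−k_1)/(k_1 L₀))]
= [1/(2.01−0.181)] ln[(2.01/0.181)(1 − 3.03×1.829/(0.181×51.1))]
= (1/1.829) ln[11.10 × 0.4008] = 0.5467 × ln(4.451) = 0.5467 × 1.493 = 0.8164 d.
D_c = (k_1/k_a) L₀ e^(−k_1 t_c) = (0.181/2.01) × 51.1 × e^(−0.181×0.8164) = 0.09005 × 51.1 × 0.8626 = 3.969 mg/L.
x_c = v t_c = 1.03 m/s × 0.8164 d × 86400 s/d = 72650 m ≈ 72.7 km.

t_c ≈ 0.816 d; D_c ≈ 3.97 mg/L; x_c ≈ 72.7 km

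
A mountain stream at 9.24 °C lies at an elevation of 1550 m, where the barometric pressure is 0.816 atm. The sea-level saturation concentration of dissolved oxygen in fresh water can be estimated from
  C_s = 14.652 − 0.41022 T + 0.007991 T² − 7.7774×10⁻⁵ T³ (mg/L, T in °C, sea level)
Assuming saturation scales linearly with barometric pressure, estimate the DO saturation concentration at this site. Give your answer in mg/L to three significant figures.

C_s ≈ 9.37 mg/L

At sea level: C_s = 14.652 − 0.41022×9.24 + 0.007991×9.24² − 7.7774×10⁻⁵×9.24³ = 11.48 mg/L.
Pressure correction: C_s' = 11.48 × 0.816 = 9.370 mg/L.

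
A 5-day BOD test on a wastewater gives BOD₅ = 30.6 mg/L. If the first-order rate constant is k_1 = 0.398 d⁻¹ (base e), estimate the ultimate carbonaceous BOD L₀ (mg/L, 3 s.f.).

BOD₅ = L₀(1 − e^(−5k_1)) ⇒ L₀ = BOD₅ / (1 − e^(−5×0.398))
= 30.6 / (1 − 0.1367) = 30.6 / 0.8633 = 35.45 mg/L.

L₀ ≈ 35.4 mg/L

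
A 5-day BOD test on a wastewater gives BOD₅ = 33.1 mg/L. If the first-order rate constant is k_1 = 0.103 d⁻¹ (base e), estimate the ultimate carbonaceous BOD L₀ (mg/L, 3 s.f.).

BOD₅ = L₀(1 − e^(−5k_1)) ⇒ L₀ = BOD₅ / (1 − e^(−5×0.103))
= 33.1 / (1 − 0.5975) = 33.1 / 0.4025 = 82.24 mg/L.

L₀ ≈ 82.2 mg/L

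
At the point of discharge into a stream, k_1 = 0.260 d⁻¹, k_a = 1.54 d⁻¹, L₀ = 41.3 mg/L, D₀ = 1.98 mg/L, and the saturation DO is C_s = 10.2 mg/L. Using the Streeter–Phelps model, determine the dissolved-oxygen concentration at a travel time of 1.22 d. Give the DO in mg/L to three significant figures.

k_1 L₀/(k_a−k_1) = 0.260×41.3/(1.54−0.260) = 10.74/1.280 = 8.389 mg/L.
e^(−k_1 t) = e^(−0.260×1.220) = 0.7282; e^(−k_a t) = e^(−1.54×1.220) = 0.1528.
D = 8.389 × (0.7282 − 0.1528) + 1.98 × 0.1528 = 4.827 + 0.3025 = 5.130 mg/L.
DO = C_s − D = 10.2 − 5.130 = 5.070 mg/L.

DO ≈ 5.07 mg/L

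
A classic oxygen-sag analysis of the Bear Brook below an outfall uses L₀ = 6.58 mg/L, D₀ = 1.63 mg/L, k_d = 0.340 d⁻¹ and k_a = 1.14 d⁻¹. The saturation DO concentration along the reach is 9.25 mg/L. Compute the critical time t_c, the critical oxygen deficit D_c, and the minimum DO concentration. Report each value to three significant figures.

t_c = [1/(k_a−k_d)] ln[(k_a/k_d)(1 − D₀(k_a−k_d)/(k_d L₀))]
= [1/(1.14−0.340)] ln[(1.14/0.340)(1 − 1.63×0.8000/(0.340×6.58))]
= (1/0.8000) ln[3.353 × 0.4171] = 1.250 × ln(1.399) = 1.250 × 0.3355 = 0.4193 d.
L(t_c) = L₀ e^(−k_d t_c) = 6.58 × 0.8671 = 5.706 mg/L, and at the critical point k_a D_c = k_d L, so D_c = (0.340/1.14) × 5.706 = 1.702 mg/L.
Minimum DO = C_s − D_c = 9.25 − 1.702 = 7.548 mg/L.

t_c ≈ 0.419 d; D_c ≈ 1.70 mg/L; min DO ≈ 7.55 mg/L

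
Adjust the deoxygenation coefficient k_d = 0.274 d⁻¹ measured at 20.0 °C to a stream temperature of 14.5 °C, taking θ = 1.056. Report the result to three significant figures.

k_d(T₂) = k_d(T₁) · θ^(T₂−T₁) = 0.274 × 1.056^(14.5−20.0)
= 0.274 × 1.056^-5.50 = 0.274 × 0.7411 = 0.2030 d⁻¹.

k_d ≈ 0.203 d⁻¹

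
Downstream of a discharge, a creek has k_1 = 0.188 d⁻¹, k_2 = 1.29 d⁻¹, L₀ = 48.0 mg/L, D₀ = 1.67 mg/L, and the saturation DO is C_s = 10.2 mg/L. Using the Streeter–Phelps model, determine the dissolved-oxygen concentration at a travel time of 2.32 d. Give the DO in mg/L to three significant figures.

DO ≈ 5.23 mg/L

k_1 L₀/(k_2−k_1) = 0.188×48.0/(1.29−0.188) = 9.024/1.102 = 8.189 mg/L.
e^(−k_1 t) = e^(−0.188×2.320) = 0.6465; e^(−k_2 t) = e^(−1.29×2.320) = 0.05015.
D = 8.189 × (0.6465 − 0.05015) + 1.67 × 0.05015 = 4.884 + 0.08375 = 4.967 mg/L.
DO = C_s − D = 10.2 − 4.967 = 5.233 mg/L.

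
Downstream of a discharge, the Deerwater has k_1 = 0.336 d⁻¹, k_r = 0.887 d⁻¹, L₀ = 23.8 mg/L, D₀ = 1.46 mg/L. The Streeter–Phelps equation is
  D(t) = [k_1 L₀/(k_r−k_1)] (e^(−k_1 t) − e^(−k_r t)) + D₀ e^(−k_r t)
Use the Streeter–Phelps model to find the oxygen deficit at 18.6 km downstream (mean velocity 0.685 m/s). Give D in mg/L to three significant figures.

Travel time t = x/v = 18.6 km / (0.685 m/s) = 18600 m / 0.685 m/s = 27150 s = 0.3143 d.
k_1 L₀/(k_r−k_1) = 0.336×23.8/(0.887−0.336) = 7.997/0.5510 = 14.51 mg/L.
e^(−k_1 t) = e^(−0.336×0.3143) = 0.8998; e^(−k_r t) = e^(−0.887×0.3143) = 0.7567.
D = 14.51 × (0.8998 − 0.7567) + 1.46 × 0.7567 = 2.076 + 1.105 = 3.181 mg/L.

D ≈ 3.18 mg/L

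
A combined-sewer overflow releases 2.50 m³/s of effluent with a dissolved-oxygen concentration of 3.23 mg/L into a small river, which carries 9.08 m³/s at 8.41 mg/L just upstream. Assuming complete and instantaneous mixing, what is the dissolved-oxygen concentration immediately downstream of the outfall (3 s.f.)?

Flow-weighted mixing: C = (Q_r C_r + Q_w C_w)/(Q_r + Q_w)
= (9.08×8.41 + 2.50×3.23)/(9.08 + 2.50) = 84.44/11.58 = 7.292 mg/L.

7.29 mg/L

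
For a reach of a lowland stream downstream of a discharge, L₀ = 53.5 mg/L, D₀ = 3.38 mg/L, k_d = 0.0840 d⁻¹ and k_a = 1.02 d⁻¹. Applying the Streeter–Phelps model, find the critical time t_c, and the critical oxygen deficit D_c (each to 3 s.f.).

t_c ≈ 1.37 d; D_c ≈ 3.93 mg/L

At the critical point dD/dt = 0, so k_d L₀ e^(−k_d t) = k_a D. Substituting D(t) from the Streeter–Phelps equation and solving for t gives
t_c = ln[(k_a/k_d)(1 − D₀(k_a−k_d)/(k_d L₀))] / (k_a−k_d).
Here k_a−k_d = 0.9360 d⁻¹ and 1 − D₀(k_a−k_d)/(k_d L₀) = 1 − 3.38×0.9360/(0.0840×53.5) = 0.2960, so
t_c = ln(12.14 × 0.2960) / 0.9360 = 1.279 / 0.9360 = 1.367 d.
D_c = (k_d/k_a) L₀ e^(−k_d t_c) = (0.0840/1.02) × 53.5 × e^(−0.0840×1.367) = 0.08235 × 53.5 × 0.8915 = 3.928 mg/L.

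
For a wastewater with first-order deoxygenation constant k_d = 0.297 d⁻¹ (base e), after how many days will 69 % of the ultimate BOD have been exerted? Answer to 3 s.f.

y/L₀ = 1 − e^(−k_d t) = 0.69 ⇒ e^(−k_d t) = 0.310
t = −ln(0.310) / 0.297 = 1.171 / 0.297 = 3.943 d.

t ≈ 3.94 d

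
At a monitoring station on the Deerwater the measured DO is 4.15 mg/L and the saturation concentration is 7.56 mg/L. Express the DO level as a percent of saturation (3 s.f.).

% saturation = C/C_s × 100 = 4.15/7.56 × 100 = 54.9 %.

54.9 % saturation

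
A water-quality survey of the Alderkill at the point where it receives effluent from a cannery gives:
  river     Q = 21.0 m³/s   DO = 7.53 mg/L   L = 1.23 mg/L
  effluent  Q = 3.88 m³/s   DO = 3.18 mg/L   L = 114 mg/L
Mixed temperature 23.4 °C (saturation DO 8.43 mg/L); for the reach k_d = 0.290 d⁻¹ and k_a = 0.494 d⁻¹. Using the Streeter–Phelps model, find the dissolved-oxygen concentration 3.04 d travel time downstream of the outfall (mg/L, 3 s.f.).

DO ≈ 2.96 mg/L

Mixed DO = (21.0×7.53 + 3.88×3.18)/(21.0+3.88) = 170.5/24.88 = 6.852 mg/L.
Mixed L₀ = (21.0×1.23 + 3.88×114)/(24.88) = 468.1/24.88 = 18.82 mg/L.
Initial deficit D₀ = C_s − DO₀ = 8.43 − 6.852 = 1.578 mg/L.
D(3.04) = [0.290×18.82/(0.494−0.290)](e^(−0.290×3.04) − e^(−0.494×3.04)) + 1.578 e^(−0.494×3.04)
= 26.75 × (0.4141 − 0.2227) + 1.578 × 0.2227 = 5.471 mg/L.
DO = 8.43 − 5.471 = 2.959 mg/L.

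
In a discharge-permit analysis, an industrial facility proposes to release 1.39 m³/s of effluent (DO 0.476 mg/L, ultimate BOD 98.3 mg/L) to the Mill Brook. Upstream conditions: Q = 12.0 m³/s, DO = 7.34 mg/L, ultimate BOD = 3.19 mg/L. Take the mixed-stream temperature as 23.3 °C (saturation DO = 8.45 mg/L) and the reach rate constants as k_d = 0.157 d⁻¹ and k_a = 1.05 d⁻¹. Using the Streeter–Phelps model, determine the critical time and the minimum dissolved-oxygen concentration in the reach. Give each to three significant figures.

t_c ≈ 0.361 d; minimum DO ≈ 6.60 mg/L

Mixed DO = (12.0×7.34 + 1.39×0.476)/(12.0+1.39) = 88.74/13.39 = 6.627 mg/L.
Mixed L₀ = (12.0×3.19 + 1.39×98.3)/(13.39) = 174.9/13.39 = 13.06 mg/L.
Initial deficit D₀ = C_s − DO₀ = 8.45 − 6.627 = 1.823 mg/L.
t_c = (1/0.8930) ln[(1.05/0.157)(1 − 1.823×0.8930/(0.157×13.06))] = 1.120 × ln(1.381) = 0.3612 d.
D_c = (0.157/1.05) × 13.06 × e^(−0.157×0.3612) = 0.1495 × 13.06 × 0.9449 = 1.846 mg/L.
Minimum DO = 8.45 − 1.846 = 6.604 mg/L.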